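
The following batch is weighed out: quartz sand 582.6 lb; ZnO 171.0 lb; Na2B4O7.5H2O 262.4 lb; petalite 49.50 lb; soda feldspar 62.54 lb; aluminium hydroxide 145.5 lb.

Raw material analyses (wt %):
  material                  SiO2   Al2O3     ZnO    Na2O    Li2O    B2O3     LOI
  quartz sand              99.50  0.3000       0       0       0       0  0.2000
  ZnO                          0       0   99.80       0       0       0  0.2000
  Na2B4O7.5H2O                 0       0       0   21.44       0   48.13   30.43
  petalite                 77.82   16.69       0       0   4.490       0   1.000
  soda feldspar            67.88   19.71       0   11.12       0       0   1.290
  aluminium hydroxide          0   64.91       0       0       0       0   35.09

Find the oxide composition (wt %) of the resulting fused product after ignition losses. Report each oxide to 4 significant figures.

Every computation holds full precision from first step to last — intermediates are printed, rounded to four significant digits, when written out; exactly one rounding is applied to every reported figure — all derived quantities, which include glass mass, the totals, the six compositions, the yield, ignition loss, are recomputed in exact precision, as set out in the problem or answer text, from the weighed amounts per 1140 lb of glass.
Oxide masses out of the charge:
  SiO2: 582.6·0.9950 + 49.50·0.7782 + 62.54·0.6788 = 660.7 lb
  Al2O3: 582.6·0.003000 + 49.50·0.1669 + 62.54·0.1971 + 145.5·0.6491 = 116.8 lb
  ZnO: 171.0·0.9980 = 170.7 lb
  Na2O: 262.4·0.2144 + 62.54·0.1112 = 63.21 lb
  Li2O: 49.50·0.04490 = 2.223 lb
  B2O3: 262.4·0.4813 = 126.3 lb
LOI: 582.6·0.002000 + 171.0·0.002000 + 262.4·0.3043 + 49.50·0.01000 + 62.54·0.01290 + 145.5·0.3509 = 133.7 lb
Glass mass = batch − LOI = 1274 − 133.7 = 1140 lb (the oxide masses sum to this)
oxide / glass × 100 gives the wt %

Glass mass = 1140 lb (batch 1274 − LOI 133.7).
Composition: SiO2 57.96%, Al2O3 10.25%, ZnO 14.97%, Na2O 5.546%, Li2O 0.1950%, B2O3 11.08%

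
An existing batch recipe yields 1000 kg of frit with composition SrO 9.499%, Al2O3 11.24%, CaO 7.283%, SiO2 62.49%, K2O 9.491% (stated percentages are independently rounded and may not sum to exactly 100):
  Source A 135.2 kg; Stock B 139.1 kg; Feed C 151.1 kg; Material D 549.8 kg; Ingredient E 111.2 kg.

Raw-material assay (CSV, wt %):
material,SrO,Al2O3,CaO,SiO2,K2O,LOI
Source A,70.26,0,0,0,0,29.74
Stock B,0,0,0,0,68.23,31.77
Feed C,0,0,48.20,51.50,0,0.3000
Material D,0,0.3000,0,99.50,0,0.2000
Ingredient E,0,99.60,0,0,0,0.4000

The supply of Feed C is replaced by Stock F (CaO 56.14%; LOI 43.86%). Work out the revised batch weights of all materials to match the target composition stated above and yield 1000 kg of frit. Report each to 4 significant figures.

The whole derivation runs at exact precision end to end; mid-chain values appear with 4-significant-figure rounding alongside each step — every reported value receives exactly one rounding — the derived quantities (the totals, LOI, the yield, glass mass, the five compositions) are carried from the batch weights at 1000 kg of glass at exact precision, as they appear in either problem or answer.
The oxide mass targets at 1000 kg frit:
  SrO: 9.499% × 1000 = 94.99 kg
  Al2O3: 11.24% × 1000 = 112.4 kg
  CaO: 7.283% × 1000 = 72.83 kg
  SiO2: 62.49% × 1000 = 624.9 kg
  K2O: 9.491% × 1000 = 94.91 kg
Per-oxide balance check on the weights just shown, under the basis named above (sum by sum, the targets are met given rounding of the digits):
  SrO: 135.2·0.7026 = 94.99 kg (target 94.99 kg)
  Al2O3: 628.0·0.003000 + 111.0·0.9960 = 112.4 kg (target 112.4 kg)
  CaO: 129.7·0.5614 = 72.81 kg (target 72.83 kg)
  SiO2: 628.0·0.9950 = 624.9 kg (target 624.9 kg)
  K2O: 139.1·0.6823 = 94.91 kg (target 94.91 kg)
Glass-mass bookkeeping: batch Σ − ignition loss = 1000 kg (the Σ of target masses is 1000 kg; with the basis standing at 1000 kg — differing by rounding only).
Batch total: Σ batch = 1143 kg; the LOI term Σ batch·LOI equals 143.0 kg; as yield: glass ÷ batch → 87.49%.

Revised batch per 1000 kg frit:
  Source A: 135.2 kg
  Stock B: 139.1 kg
  Stock F: 129.7 kg
  Material D: 628.0 kg
  Ingredient E: 111.0 kg
Total batch = 1143 kg; LOI loss = 143.0 kg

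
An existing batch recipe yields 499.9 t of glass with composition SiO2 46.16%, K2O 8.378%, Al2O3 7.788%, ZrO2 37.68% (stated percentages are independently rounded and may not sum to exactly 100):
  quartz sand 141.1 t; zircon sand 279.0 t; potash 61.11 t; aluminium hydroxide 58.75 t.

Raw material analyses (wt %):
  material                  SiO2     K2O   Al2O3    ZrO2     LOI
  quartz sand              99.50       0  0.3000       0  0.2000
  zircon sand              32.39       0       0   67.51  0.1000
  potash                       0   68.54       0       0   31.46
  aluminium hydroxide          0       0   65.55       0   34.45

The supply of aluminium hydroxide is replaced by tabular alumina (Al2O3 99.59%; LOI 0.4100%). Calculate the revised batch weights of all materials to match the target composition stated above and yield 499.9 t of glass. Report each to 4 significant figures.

Revised batch per 499.9 t glass:
  quartz sand: 141.1 t
  zircon sand: 279.0 t
  potash: 61.11 t
  tabular alumina: 38.67 t
Total batch = 519.9 t; LOI loss = 19.94 t

Full precision is maintained in every operation; intermediates are printed (rounded to four significant figures) within the worked lines; each reported figure is rounded only once — derived quantities (the four compositions, glass mass, the yield, LOI, totals) are carried using the weight values on 499.9 t of glass at full float precision as written in question or answer.
Oxide-by-oxide targets in 499.9 t glass:
  SiO2: 46.16% × 499.9 = 230.8 t
  K2O: 8.378% × 499.9 = 41.88 t
  Al2O3: 7.788% × 499.9 = 38.93 t
  ZrO2: 37.68% × 499.9 = 188.4 t
Per-oxide balance check with the batch weights as given, per the basis as stated (every target is met by its sum given rounding of the digits):
  SiO2: 141.1·0.9950 + 279.0·0.3239 = 230.8 t (target 230.8 t)
  K2O: 61.11·0.6854 = 41.88 t (target 41.88 t)
  Al2O3: 141.1·0.003000 + 38.67·0.9959 = 38.93 t (target 38.93 t)
  ZrO2: 279.0·0.6751 = 188.4 t (target 188.4 t)
Glass-mass sanity pass: batch total minus LOI = 499.9 t (oxide target masses add up to 499.9 t; stated basis 499.9 t — deltas are rounding alone).
Batch total: Σ batch = 519.9 t; the LOI term Σ batch·LOI equals 19.94 t; as yield: glass ÷ batch → 96.16%.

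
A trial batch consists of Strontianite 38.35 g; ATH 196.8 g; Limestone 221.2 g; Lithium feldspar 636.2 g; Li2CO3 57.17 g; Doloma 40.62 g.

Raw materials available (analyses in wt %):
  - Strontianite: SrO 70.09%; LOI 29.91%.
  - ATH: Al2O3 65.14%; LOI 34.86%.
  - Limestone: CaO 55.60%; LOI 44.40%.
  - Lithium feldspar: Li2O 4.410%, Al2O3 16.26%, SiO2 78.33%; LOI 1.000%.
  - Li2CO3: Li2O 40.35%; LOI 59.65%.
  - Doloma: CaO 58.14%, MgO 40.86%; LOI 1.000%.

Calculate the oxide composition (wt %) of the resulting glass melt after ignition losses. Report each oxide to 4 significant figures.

Glass mass = 971.2 g (batch 1190 − LOI 219.2).
Composition: CaO 15.10%, Li2O 5.264%, Al2O3 23.85%, SiO2 51.31%, SrO 2.768%, MgO 1.709%

Each numeric step holds full float precision at every stage — the intermediate values are displayed rounded off to 4 significant figures when written out. Each reported figure is rounded just once; all derived quantities (the totals, six oxide percentages, yield, net glass mass, LOI) are recomputed starting from the weights at 971.2 g of glass at exact precision, exactly as shown in the problem or answer text.
Oxide masses out of the charge:
  CaO: 221.2·0.5560 + 40.62·0.5814 = 146.6 g
  Li2O: 636.2·0.04410 + 57.17·0.4035 = 51.12 g
  Al2O3: 196.8·0.6514 + 636.2·0.1626 = 231.6 g
  SiO2: 636.2·0.7833 = 498.3 g
  SrO: 38.35·0.7009 = 26.88 g
  MgO: 40.62·0.4086 = 16.60 g
LOI: 38.35·0.2991 + 196.8·0.3486 + 221.2·0.4440 + 636.2·0.01000 + 57.17·0.5965 + 40.62·0.01000 = 219.2 g
Glass mass = batch − LOI = 1190 − 219.2 = 971.2 g (= Σ oxide masses)
each wt % is 100 × oxide ÷ glass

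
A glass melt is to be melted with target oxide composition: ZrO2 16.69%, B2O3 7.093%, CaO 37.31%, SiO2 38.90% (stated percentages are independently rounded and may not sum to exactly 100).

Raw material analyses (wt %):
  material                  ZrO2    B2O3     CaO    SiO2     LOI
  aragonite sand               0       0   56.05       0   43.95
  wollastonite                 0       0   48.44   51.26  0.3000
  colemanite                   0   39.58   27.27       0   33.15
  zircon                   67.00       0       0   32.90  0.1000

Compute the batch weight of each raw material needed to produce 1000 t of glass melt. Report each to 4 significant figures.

All arithmetic carries full float precision through the solve; in-progress results are shown, with 4-significant-figure rounding, in the working — a single rounding yields each reported figure; derived quantities, which include four oxide percentages, glass mass, totals, the yield, LOI, are computed at full float precision, precisely as stated by question or answer, from the weighed amounts for 1000 t of glass.
Target masses of each oxide per 1000 t glass melt:
  ZrO2: 16.69% × 1000 = 166.9 t
  B2O3: 7.093% × 1000 = 70.93 t
  CaO: 37.31% × 1000 = 373.1 t
  SiO2: 38.90% × 1000 = 389.0 t
Checking each oxide sum from the weights as reported, against the basis in use (target by target, the sums agree up to rounding of the answer):
  ZrO2: 249.1·0.6700 = 166.9 t (target 166.9 t)
  B2O3: 179.2·0.3958 = 70.93 t (target 70.93 t)
  CaO: 60.80·0.5605 + 599.0·0.4844 + 179.2·0.2727 = 373.1 t (target 373.1 t)
  SiO2: 599.0·0.5126 + 249.1·0.3290 = 389.0 t (target 389.0 t)
Consistency of the glass mass: net batch after ignition = 999.9 t (the targets, summed, come to 999.9 t; with the basis standing at 1000 t — gaps are rounding artifacts).
Summing the batch: Σ batch = 1088 t; LOI removed, Σ of batch·LOI: 88.17 t; glass ÷ batch gives a yield of 91.90%.

Batch per 1000 t glass melt:
  aragonite sand: 60.80 t
  wollastonite: 599.0 t
  colemanite: 179.2 t
  zircon: 249.1 t
Total batch = 1088 t; LOI loss = 88.17 t; yield = 91.90%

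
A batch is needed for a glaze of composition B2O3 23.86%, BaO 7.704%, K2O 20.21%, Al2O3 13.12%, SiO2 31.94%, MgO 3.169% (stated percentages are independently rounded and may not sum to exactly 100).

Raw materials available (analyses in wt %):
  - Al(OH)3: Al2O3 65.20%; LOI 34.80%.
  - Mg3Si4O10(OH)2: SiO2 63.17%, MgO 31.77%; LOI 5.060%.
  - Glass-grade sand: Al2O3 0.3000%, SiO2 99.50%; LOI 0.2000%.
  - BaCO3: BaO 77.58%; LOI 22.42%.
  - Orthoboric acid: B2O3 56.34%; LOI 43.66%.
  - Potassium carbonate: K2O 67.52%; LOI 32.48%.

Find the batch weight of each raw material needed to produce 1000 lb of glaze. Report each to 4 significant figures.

Batch per 1000 lb glaze:
  Al(OH)3: 200.0 lb
  Mg3Si4O10(OH)2: 99.75 lb
  Glass-grade sand: 257.7 lb
  BaCO3: 99.30 lb
  Orthoboric acid: 423.5 lb
  Potassium carbonate: 299.3 lb
Total batch = 1380 lb; LOI loss = 379.5 lb; yield = 72.49%

Every computation carries full precision end to end. The intermediate values appear, rounded to four significant digits, within the worked lines — exactly one rounding lands on every reported value; all derived quantities, including glass mass, ignition loss, the totals, the yield, six oxide percentages, are computed starting from the weights for 1000 lb of glass at exact precision, as set out in question or answer.
Oxide mass targets, per 1000 lb glaze:
  B2O3: 23.86% × 1000 = 238.6 lb
  BaO: 7.704% × 1000 = 77.04 lb
  K2O: 20.21% × 1000 = 202.1 lb
  Al2O3: 13.12% × 1000 = 131.2 lb
  SiO2: 31.94% × 1000 = 319.4 lb
  MgO: 3.169% × 1000 = 31.69 lb
Balance tally, oxide-wise, per the reported batch figures, versus the basis set out (every target is met by its sum given rounding of the digits):
  B2O3: 423.5·0.5634 = 238.6 lb (target 238.6 lb)
  BaO: 99.30·0.7758 = 77.04 lb (target 77.04 lb)
  K2O: 299.3·0.6752 = 202.1 lb (target 202.1 lb)
  Al2O3: 200.0·0.6520 + 257.7·0.003000 = 131.2 lb (target 131.2 lb)
  SiO2: 99.75·0.6317 + 257.7·0.9950 = 319.4 lb (target 319.4 lb)
  MgO: 99.75·0.3177 = 31.69 lb (target 31.69 lb)
Mass balance on the glass: total batch − LOI = 1000 lb (the targets, summed, come to 1000 lb; against the stated basis, 1000 lb — gaps are rounding artifacts).
Batch grand total — Σ batch = 1380 lb; ignition loss, Σ(batch × LOI) = 379.5 lb; glass ÷ batch gives a yield of 72.49%.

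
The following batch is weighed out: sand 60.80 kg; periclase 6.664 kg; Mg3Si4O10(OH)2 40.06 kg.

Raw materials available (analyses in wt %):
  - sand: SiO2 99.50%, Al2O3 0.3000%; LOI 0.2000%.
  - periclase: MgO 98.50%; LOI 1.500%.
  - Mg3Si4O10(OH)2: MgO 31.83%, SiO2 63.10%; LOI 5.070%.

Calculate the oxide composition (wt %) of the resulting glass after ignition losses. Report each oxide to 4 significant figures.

Glass mass = 105.3 kg (batch 107.5 − LOI 2.253).
Composition: MgO 18.35%, SiO2 81.48%, Al2O3 0.1733%

The intermediate values are shown rounded to 4 significant digits when written out. Each numeric step keeps exact precision in all steps. Every reported result receives exactly one rounding; derived quantities (the totals, net glass mass, yield, three oxide percentages, LOI) are computed at full precision starting from the weights for 105.3 kg of glass as set out in the problem or answer text.
What the batch supplies per oxide:
  MgO: 6.664·0.9850 + 40.06·0.3183 = 19.32 kg
  SiO2: 60.80·0.9950 + 40.06·0.6310 = 85.77 kg
  Al2O3: 60.80·0.003000 = 0.1824 kg
LOI: 60.80·0.002000 + 6.664·0.01500 + 40.06·0.05070 = 2.253 kg
Net of LOI, the glass mass = 107.5 − 2.253 = 105.3 kg (= Σ oxide masses)
wt % = oxide mass / glass mass × 100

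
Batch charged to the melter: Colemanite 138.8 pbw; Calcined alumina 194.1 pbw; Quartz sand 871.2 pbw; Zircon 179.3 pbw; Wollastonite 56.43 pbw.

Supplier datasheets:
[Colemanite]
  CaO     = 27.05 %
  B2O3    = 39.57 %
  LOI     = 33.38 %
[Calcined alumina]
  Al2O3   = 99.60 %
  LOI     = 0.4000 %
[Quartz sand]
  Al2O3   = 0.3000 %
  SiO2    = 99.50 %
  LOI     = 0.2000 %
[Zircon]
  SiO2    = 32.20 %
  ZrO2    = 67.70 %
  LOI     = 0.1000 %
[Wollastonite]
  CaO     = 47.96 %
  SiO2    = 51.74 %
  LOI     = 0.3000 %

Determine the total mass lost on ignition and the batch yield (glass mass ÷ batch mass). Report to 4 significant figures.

LOI loss = 49.20 pbw; glass = 1391 pbw; yield = 96.58%

Values along the way appear rounded to four significant figures in the printout; the whole derivation holds exact precision from first step to last. Each reported result receives exactly one rounding. The derived quantities are re-derived from the batch weights for 1391 pbw of glass in exact precision (net glass mass, the totals, the yield, ignition loss, five oxide percentages), as quoted within problem or answer.
Ignition loss by material:
  Colemanite: 138.8 × 0.3338 = 46.33 pbw
  Calcined alumina: 194.1 × 0.004000 = 0.7764 pbw
  Quartz sand: 871.2 × 0.002000 = 1.742 pbw
  Zircon: 179.3 × 0.001000 = 0.1793 pbw
  Wollastonite: 56.43 × 0.003000 = 0.1693 pbw
Total LOI = 49.20 pbw
Glass = batch − LOI = 1440 − 49.20 = 1391 pbw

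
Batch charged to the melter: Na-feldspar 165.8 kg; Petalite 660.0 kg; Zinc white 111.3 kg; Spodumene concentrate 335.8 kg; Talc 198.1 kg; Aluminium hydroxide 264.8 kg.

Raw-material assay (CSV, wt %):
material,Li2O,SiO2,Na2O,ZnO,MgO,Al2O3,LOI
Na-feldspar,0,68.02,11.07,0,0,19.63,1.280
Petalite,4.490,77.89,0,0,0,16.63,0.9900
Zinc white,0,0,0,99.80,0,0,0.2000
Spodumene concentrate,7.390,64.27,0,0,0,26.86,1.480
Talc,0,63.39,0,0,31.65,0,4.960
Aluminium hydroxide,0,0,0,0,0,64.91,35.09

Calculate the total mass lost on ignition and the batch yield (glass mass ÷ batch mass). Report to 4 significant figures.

LOI loss = 116.6 kg; glass = 1619 kg; yield = 93.28%

All arithmetic runs at full float precision from start to finish — intermediates appear, rounded to 4 significant digits, in the working; every reported value carries a single rounding; derived quantities (the six compositions, LOI, the totals, net glass mass, the yield) are re-derived from the weighed amounts for 1619 kg of glass at exact precision, as given in the problem or answer text.
Each material's LOI contribution:
  Na-feldspar: 165.8 × 0.01280 = 2.122 kg
  Petalite: 660.0 × 0.009900 = 6.534 kg
  Zinc white: 111.3 × 0.002000 = 0.2226 kg
  Spodumene concentrate: 335.8 × 0.01480 = 4.970 kg
  Talc: 198.1 × 0.04960 = 9.826 kg
  Aluminium hydroxide: 264.8 × 0.3509 = 92.92 kg
Total LOI = 116.6 kg
Glass = batch − LOI = 1736 − 116.6 = 1619 kg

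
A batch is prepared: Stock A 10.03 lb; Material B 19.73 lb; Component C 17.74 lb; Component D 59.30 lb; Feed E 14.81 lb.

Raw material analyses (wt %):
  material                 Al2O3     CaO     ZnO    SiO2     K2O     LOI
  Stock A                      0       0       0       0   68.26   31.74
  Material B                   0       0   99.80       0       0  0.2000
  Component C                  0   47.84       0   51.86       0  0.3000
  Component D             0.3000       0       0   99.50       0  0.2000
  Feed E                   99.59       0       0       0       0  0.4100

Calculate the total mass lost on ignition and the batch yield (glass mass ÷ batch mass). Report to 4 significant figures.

LOI loss = 3.456 lb; glass = 118.2 lb; yield = 97.16%

Values along the way are displayed, with 4-significant-figure rounding, on the page. The working math holds full precision through every step — every reported number sees exactly one rounding; all derived quantities (the totals, yield, net glass mass, ignition loss, five oxide percentages) are re-derived in full float precision from the weighed amounts at 118.2 lb of glass exactly as shown in question or answer.
Each material's LOI contribution:
  Stock A: 10.03 × 0.3174 = 3.184 lb
  Material B: 19.73 × 0.002000 = 0.03946 lb
  Component C: 17.74 × 0.003000 = 0.05322 lb
  Component D: 59.30 × 0.002000 = 0.1186 lb
  Feed E: 14.81 × 0.004100 = 0.06072 lb
Total LOI = 3.456 lb
Glass = batch − LOI = 121.6 − 3.456 = 118.2 lb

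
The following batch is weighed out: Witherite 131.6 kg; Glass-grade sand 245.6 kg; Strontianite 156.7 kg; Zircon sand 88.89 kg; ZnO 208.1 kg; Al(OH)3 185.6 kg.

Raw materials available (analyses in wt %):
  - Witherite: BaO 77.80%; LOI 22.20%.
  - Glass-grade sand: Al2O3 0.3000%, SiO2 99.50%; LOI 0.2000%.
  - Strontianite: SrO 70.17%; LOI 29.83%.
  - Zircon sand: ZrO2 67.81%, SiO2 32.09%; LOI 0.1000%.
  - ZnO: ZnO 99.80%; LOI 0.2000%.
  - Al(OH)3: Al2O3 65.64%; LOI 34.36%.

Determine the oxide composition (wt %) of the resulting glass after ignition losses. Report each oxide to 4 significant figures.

Glass mass = 875.8 kg (batch 1016 − LOI 140.7).
Composition: Al2O3 14.00%, ZrO2 6.883%, BaO 11.69%, SrO 12.56%, ZnO 23.71%, SiO2 31.16%

Mid-chain values appear rounded to 4 significant digits; all internal work carries full precision end to end — a single rounding finalizes every reported result — all derived quantities (glass mass, ignition loss, totals, the six compositions, yield) are re-derived in exact precision from the batch weights per 875.8 kg of glass precisely as stated by the problem or answer text.
What the batch supplies per oxide:
  Al2O3: 245.6·0.003000 + 185.6·0.6564 = 122.6 kg
  ZrO2: 88.89·0.6781 = 60.28 kg
  BaO: 131.6·0.7780 = 102.4 kg
  SrO: 156.7·0.7017 = 110.0 kg
  ZnO: 208.1·0.9980 = 207.7 kg
  SiO2: 245.6·0.9950 + 88.89·0.3209 = 272.9 kg
LOI: 131.6·0.2220 + 245.6·0.002000 + 156.7·0.2983 + 88.89·0.001000 + 208.1·0.002000 + 185.6·0.3436 = 140.7 kg
batch − LOI leaves glass = 1016 − 140.7 = 875.8 kg (= the summed oxide contributions)
wt %: oxide over glass, times 100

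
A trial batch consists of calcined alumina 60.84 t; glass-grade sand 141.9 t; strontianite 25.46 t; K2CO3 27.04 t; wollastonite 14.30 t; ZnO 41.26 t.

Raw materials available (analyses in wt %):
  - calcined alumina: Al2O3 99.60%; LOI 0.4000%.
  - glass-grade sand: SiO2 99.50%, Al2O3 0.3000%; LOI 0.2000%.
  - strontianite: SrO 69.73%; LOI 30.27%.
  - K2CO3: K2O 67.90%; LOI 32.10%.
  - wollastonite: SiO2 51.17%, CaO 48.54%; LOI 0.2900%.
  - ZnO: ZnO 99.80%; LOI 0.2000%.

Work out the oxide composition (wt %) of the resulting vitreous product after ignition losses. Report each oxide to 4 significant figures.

Glass mass = 293.8 t (batch 310.8 − LOI 17.04).
Composition: SiO2 50.55%, CaO 2.363%, ZnO 14.02%, Al2O3 20.77%, SrO 6.043%, K2O 6.250%

Intermediates are printed, rounded to 4 significant figures, when written out. Exact precision is maintained through the solve; each reported value takes exactly one rounding — the derived quantities are recomputed using the weight values per 293.8 t of glass in full float precision (glass mass, LOI, six oxide percentages, the totals, the yield) as set out in the problem or answer text.
Mass of each oxide from the mix:
  SiO2: 141.9·0.9950 + 14.30·0.5117 = 148.5 t
  CaO: 14.30·0.4854 = 6.941 t
  ZnO: 41.26·0.9980 = 41.18 t
  Al2O3: 60.84·0.9960 + 141.9·0.003000 = 61.02 t
  SrO: 25.46·0.6973 = 17.75 t
  K2O: 27.04·0.6790 = 18.36 t
LOI: 60.84·0.004000 + 141.9·0.002000 + 25.46·0.3027 + 27.04·0.3210 + 14.30·0.002900 + 41.26·0.002000 = 17.04 t
Resulting glass, batch − LOI: 310.8 − 17.04 = 293.8 t (the oxide masses sum to this)
wt % = oxide mass / glass mass × 100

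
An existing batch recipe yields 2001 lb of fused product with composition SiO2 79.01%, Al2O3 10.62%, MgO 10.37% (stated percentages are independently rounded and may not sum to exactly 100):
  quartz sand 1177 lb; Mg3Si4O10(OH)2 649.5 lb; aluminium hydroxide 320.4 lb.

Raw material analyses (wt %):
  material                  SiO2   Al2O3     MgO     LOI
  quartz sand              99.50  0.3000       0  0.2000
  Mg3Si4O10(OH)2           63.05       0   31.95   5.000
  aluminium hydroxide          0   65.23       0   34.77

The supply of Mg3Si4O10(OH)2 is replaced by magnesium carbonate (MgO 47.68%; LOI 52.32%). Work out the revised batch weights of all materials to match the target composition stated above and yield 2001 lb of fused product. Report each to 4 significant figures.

Working values are shown, rounded to 4 significant figures, between the steps; the working math holds full float precision at all times. A single rounding finalizes every reported value. The derived quantities, including the totals, three oxide percentages, the yield, glass mass, ignition loss, are rebuilt from the batch weights per 2001 lb of glass in exact precision as quoted within either problem or answer.
Oxide-by-oxide targets in 2001 lb fused product:
  SiO2: 79.01% × 2001 = 1581 lb
  Al2O3: 10.62% × 2001 = 212.5 lb
  MgO: 10.37% × 2001 = 207.5 lb
Verifying the oxide balance with the batch weights as given, relative to the basis at hand (oxide sums agree with the targets once rounding is allowed for):
  SiO2: 1589·0.9950 = 1581 lb (target 1581 lb)
  Al2O3: 1589·0.003000 + 318.5·0.6523 = 212.5 lb (target 212.5 lb)
  MgO: 435.2·0.4768 = 207.5 lb (target 207.5 lb)
Glass mass check: batch Σ − ignition loss = 2001 lb (oxide target masses add up to 2001 lb; against the stated basis, 2001 lb — differing by rounding only).
Batch grand total — Σ batch = 2343 lb; loss to ignition Σ batch·LOI = 341.6 lb; as yield: glass ÷ batch → 85.42%.

Revised batch per 2001 lb fused product:
  quartz sand: 1589 lb
  magnesium carbonate: 435.2 lb
  aluminium hydroxide: 318.5 lb
Total batch = 2343 lb; LOI loss = 341.6 lb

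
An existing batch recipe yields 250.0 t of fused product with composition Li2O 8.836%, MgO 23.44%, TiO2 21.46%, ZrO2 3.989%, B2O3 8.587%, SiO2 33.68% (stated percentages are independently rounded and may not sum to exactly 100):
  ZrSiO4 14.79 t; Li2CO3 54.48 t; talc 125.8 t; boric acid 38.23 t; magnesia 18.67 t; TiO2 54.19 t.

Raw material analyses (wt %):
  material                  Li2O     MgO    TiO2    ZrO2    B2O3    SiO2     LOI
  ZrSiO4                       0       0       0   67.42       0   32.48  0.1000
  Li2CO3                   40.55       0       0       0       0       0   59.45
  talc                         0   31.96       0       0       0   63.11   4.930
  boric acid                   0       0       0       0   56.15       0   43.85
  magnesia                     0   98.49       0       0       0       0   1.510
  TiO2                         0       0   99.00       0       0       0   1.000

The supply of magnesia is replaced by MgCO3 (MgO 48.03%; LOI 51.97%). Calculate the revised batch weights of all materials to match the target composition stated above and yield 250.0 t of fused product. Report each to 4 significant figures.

Revised batch per 250.0 t fused product:
  ZrSiO4: 14.79 t
  Li2CO3: 54.48 t
  talc: 125.8 t
  boric acid: 38.23 t
  MgCO3: 38.29 t
  TiO2: 54.19 t
Total batch = 325.8 t; LOI loss = 75.81 t

All arithmetic maintains exact precision at each step. Intermediates are shown, with 4-significant-figure rounding, as written. Exactly one rounding goes into every reported result — derived quantities (ignition loss, yield, glass mass, totals, six oxide percentages) are re-derived starting from the weights for 250.0 t of glass at exact precision, as quoted within the question or the answer.
Oxide mass targets, per 250.0 t fused product:
  Li2O: 8.836% × 250.0 = 22.09 t
  MgO: 23.44% × 250.0 = 58.60 t
  TiO2: 21.46% × 250.0 = 53.65 t
  ZrO2: 3.989% × 250.0 = 9.972 t
  B2O3: 8.587% × 250.0 = 21.47 t
  SiO2: 33.68% × 250.0 = 84.20 t
A balance pass over the oxides, from the weights as reported, on the stated basis (delivered sums recover each target inside rounding margins):
  Li2O: 54.48·0.4055 = 22.09 t (target 22.09 t)
  MgO: 125.8·0.3196 + 38.29·0.4803 = 58.60 t (target 58.60 t)
  TiO2: 54.19·0.9900 = 53.65 t (target 53.65 t)
  ZrO2: 14.79·0.6742 = 9.971 t (target 9.972 t)
  B2O3: 38.23·0.5615 = 21.47 t (target 21.47 t)
  SiO2: 14.79·0.3248 + 125.8·0.6311 = 84.20 t (target 84.20 t)
Auditing the glass mass value: Σ batch − LOI loss = 250.0 t (the Σ of target masses is 250.0 t; the stated basis being 250.0 t — differing by rounding only).
Batch total: Σ batch = 325.8 t; Σ batch·LOI gives LOI loss = 75.81 t; the yield ratio, glass ÷ batch: 76.73%.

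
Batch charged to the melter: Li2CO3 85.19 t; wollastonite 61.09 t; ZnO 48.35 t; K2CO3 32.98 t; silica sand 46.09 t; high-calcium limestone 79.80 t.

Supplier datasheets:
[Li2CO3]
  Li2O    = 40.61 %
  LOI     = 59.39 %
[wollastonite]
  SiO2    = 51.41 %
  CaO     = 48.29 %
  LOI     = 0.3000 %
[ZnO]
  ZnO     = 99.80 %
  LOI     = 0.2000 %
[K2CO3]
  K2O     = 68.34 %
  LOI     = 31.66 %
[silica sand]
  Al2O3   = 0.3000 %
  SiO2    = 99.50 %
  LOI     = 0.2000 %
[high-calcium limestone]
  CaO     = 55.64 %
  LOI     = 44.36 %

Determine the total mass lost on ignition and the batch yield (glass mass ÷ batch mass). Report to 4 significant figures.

The whole derivation carries full precision from start to finish. Rounding to 4 significant figures applies to each in-between result as displayed; each reported result carries a single rounding. The derived quantities (ignition loss, the yield, the totals, six oxide percentages, net glass mass) are recomputed in full precision starting from the weights at 256.7 t of glass as written in the problem or the answer.
Loss on ignition, line by line:
  Li2CO3: 85.19 × 0.5939 = 50.59 t
  wollastonite: 61.09 × 0.003000 = 0.1833 t
  ZnO: 48.35 × 0.002000 = 0.09670 t
  K2CO3: 32.98 × 0.3166 = 10.44 t
  silica sand: 46.09 × 0.002000 = 0.09218 t
  high-calcium limestone: 79.80 × 0.4436 = 35.40 t
Total LOI = 96.81 t
Glass = batch − LOI = 353.5 − 96.81 = 256.7 t

LOI loss = 96.81 t; glass = 256.7 t; yield = 72.61%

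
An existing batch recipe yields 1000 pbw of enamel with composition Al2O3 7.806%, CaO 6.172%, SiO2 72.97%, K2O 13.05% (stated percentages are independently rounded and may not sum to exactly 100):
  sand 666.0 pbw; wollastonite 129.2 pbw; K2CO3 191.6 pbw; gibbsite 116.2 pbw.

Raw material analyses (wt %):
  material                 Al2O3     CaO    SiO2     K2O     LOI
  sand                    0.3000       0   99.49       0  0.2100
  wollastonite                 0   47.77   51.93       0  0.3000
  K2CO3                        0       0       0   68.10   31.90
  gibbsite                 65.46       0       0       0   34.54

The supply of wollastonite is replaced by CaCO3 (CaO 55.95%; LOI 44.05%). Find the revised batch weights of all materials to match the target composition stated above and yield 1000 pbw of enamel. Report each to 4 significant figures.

Revised batch per 1000 pbw enamel:
  sand: 733.4 pbw
  CaCO3: 110.3 pbw
  K2CO3: 191.6 pbw
  gibbsite: 115.9 pbw
Total batch = 1151 pbw; LOI loss = 151.3 pbw

Values along the way are printed, rounded to 4 significant digits, within the worked lines. Exact precision is kept in every operation. Each reported number undergoes a single rounding. All derived quantities, including glass mass, the totals, yield, ignition loss, four oxide percentages, are re-derived starting from the weights on 1000 pbw of glass in full float precision exactly as shown in the problem or answer text.
Oxide mass targets, per 1000 pbw enamel:
  Al2O3: 7.806% × 1000 = 78.06 pbw
  CaO: 6.172% × 1000 = 61.72 pbw
  SiO2: 72.97% × 1000 = 729.7 pbw
  K2O: 13.05% × 1000 = 130.5 pbw
Balance tally, oxide-wise, given the weights on record, relative to the basis at hand (oxide sums agree with the targets once rounding is allowed for):
  Al2O3: 733.4·0.003000 + 115.9·0.6546 = 78.07 pbw (target 78.06 pbw)
  CaO: 110.3·0.5595 = 61.71 pbw (target 61.72 pbw)
  SiO2: 733.4·0.9949 = 729.7 pbw (target 729.7 pbw)
  K2O: 191.6·0.6810 = 130.5 pbw (target 130.5 pbw)
Glass mass check: total batch − LOI = 999.9 pbw (per-oxide target masses sum to 1000 pbw; stated basis 1000 pbw — rounding explains the deltas).
Adding the batch up: Σ batch = 1151 pbw; LOI removed, Σ of batch·LOI: 151.3 pbw; yield, glass over the total, = 86.86%.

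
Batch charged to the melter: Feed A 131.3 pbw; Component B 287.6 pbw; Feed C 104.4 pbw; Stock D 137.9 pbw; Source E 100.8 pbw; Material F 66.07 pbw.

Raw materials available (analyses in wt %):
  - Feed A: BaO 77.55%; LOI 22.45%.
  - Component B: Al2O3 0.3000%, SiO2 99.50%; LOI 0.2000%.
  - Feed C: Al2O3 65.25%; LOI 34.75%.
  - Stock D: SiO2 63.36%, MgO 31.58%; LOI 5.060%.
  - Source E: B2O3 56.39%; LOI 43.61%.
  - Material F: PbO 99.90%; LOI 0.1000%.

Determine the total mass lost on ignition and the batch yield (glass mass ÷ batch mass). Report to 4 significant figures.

LOI loss = 117.3 pbw; glass = 710.7 pbw; yield = 85.83%

Intermediates are printed rounded off to 4 significant figures in the working; each numeric step keeps full precision from first step to last — every reported number carries a single rounding. All derived quantities, including six oxide percentages, glass mass, the totals, yield, ignition loss, are computed using the weight values for 710.7 pbw of glass in full precision precisely as stated by problem or answer.
Material-by-material LOI:
  Feed A: 131.3 × 0.2245 = 29.48 pbw
  Component B: 287.6 × 0.002000 = 0.5752 pbw
  Feed C: 104.4 × 0.3475 = 36.28 pbw
  Stock D: 137.9 × 0.05060 = 6.978 pbw
  Source E: 100.8 × 0.4361 = 43.96 pbw
  Material F: 66.07 × 0.001000 = 0.06607 pbw
Total LOI = 117.3 pbw
Glass = batch − LOI = 828.1 − 117.3 = 710.7 pbw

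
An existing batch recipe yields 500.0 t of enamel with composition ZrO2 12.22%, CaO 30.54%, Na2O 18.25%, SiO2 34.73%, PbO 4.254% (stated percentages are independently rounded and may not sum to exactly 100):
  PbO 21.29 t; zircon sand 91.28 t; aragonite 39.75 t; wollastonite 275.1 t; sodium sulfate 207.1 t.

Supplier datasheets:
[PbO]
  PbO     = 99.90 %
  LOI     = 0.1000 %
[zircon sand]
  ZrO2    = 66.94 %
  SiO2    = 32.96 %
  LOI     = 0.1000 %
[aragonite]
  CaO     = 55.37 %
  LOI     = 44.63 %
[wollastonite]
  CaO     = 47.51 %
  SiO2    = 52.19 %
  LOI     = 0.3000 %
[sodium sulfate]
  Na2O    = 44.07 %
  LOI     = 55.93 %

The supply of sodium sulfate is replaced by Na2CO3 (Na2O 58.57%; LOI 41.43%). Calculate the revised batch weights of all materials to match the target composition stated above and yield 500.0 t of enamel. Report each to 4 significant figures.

The working math runs at full float precision at each step. The intermediate values are displayed rounded to four significant digits within the worked lines. Every reported figure receives exactly one rounding. Derived quantities, which include LOI, totals, the five compositions, the yield, glass mass, are computed in exact precision, as quoted within question or answer, using the weight values per 500.0 t of glass.
Target masses of each oxide per 500.0 t enamel:
  ZrO2: 12.22% × 500.0 = 61.10 t
  CaO: 30.54% × 500.0 = 152.7 t
  Na2O: 18.25% × 500.0 = 91.25 t
  SiO2: 34.73% × 500.0 = 173.6 t
  PbO: 4.254% × 500.0 = 21.27 t
Mass-balance tally per oxide working from each reported weight, relative to the basis at hand (target by target, the sums agree exact up to rounding of places):
  ZrO2: 91.28·0.6694 = 61.10 t (target 61.10 t)
  CaO: 39.75·0.5537 + 275.1·0.4751 = 152.7 t (target 152.7 t)
  Na2O: 155.8·0.5857 = 91.25 t (target 91.25 t)
  SiO2: 91.28·0.3296 + 275.1·0.5219 = 173.7 t (target 173.6 t)
  PbO: 21.29·0.9990 = 21.27 t (target 21.27 t)
Auditing the glass mass value: total charge less LOI = 500.0 t (summing oxide targets gives 500.0 t; against the stated basis, 500.0 t — rounding explains the deltas).
Adding the batch up: Σ batch = 583.2 t; loss to ignition Σ batch·LOI = 83.23 t; yield: glass divided by total = 85.73%.

Revised batch per 500.0 t enamel:
  PbO: 21.29 t
  zircon sand: 91.28 t
  aragonite: 39.75 t
  wollastonite: 275.1 t
  Na2CO3: 155.8 t
Total batch = 583.2 t; LOI loss = 83.23 t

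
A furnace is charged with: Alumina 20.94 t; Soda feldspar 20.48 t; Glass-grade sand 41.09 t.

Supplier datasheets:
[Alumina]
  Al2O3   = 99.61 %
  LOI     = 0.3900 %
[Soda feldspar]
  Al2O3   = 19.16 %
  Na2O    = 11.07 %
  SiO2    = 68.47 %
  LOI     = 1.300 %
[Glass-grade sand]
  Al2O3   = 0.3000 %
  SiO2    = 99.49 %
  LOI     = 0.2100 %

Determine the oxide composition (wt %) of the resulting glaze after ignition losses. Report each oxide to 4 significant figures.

Glass mass = 82.08 t (batch 82.51 − LOI 0.4342).
Composition: Al2O3 30.34%, Na2O 2.762%, SiO2 66.89%

The whole derivation carries full float precision through the solve; the intermediate values are rounded to four significant digits when displayed — every reported value includes exactly one rounding — all derived quantities, which include LOI, the totals, the yield, glass mass, three oxide percentages, are computed in exact precision, as set out in question or answer, using the weight values on 82.08 t of glass.
Oxide masses out of the charge:
  Al2O3: 20.94·0.9961 + 20.48·0.1916 + 41.09·0.003000 = 24.91 t
  Na2O: 20.48·0.1107 = 2.267 t
  SiO2: 20.48·0.6847 + 41.09·0.9949 = 54.90 t
LOI: 20.94·0.003900 + 20.48·0.01300 + 41.09·0.002100 = 0.4342 t
Resulting glass, batch − LOI: 82.51 − 0.4342 = 82.08 t (= Σ oxide masses)
percent share: oxide ÷ glass, ×100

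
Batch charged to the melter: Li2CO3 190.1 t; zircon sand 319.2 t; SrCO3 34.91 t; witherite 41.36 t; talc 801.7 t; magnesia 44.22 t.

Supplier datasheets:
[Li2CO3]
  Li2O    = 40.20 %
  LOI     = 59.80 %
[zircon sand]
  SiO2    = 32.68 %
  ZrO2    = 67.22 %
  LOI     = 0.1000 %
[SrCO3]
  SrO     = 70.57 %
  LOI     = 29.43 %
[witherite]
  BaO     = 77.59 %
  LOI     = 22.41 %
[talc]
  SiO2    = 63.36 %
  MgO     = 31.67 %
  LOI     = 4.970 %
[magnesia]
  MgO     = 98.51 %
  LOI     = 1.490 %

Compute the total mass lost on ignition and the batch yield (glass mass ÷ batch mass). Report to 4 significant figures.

LOI loss = 174.0 t; glass = 1257 t; yield = 87.84%

Working values are printed rounded to 4 significant digits on the page — every computation holds full precision in every operation. A single rounding yields every reported number; the derived quantities, which include yield, glass mass, the totals, ignition loss, the six compositions, are computed at full precision, as they appear in the problem or the answer, using the weight values per 1257 t of glass.
Material-by-material LOI:
  Li2CO3: 190.1 × 0.5980 = 113.7 t
  zircon sand: 319.2 × 0.001000 = 0.3192 t
  SrCO3: 34.91 × 0.2943 = 10.27 t
  witherite: 41.36 × 0.2241 = 9.269 t
  talc: 801.7 × 0.04970 = 39.84 t
  magnesia: 44.22 × 0.01490 = 0.6589 t
Total LOI = 174.0 t
Glass = batch − LOI = 1431 − 174.0 = 1257 t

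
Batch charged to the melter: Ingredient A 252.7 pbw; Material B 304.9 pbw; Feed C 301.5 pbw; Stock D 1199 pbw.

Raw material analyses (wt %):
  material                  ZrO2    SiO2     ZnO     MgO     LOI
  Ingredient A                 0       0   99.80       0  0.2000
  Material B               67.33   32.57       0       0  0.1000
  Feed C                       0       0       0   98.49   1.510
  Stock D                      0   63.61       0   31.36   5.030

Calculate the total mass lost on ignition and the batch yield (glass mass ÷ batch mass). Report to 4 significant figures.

LOI loss = 65.67 pbw; glass = 1992 pbw; yield = 96.81%

The working math maintains full float precision at all times. Mid-chain values appear with 4-significant-figure rounding when written out — every reported number is rounded exactly once — derived quantities (the four compositions, the totals, the yield, net glass mass, LOI) are carried from the weighed amounts on 1992 pbw of glass in full float precision precisely as stated by problem or answer.
Per-material ignition loss:
  Ingredient A: 252.7 × 0.002000 = 0.5054 pbw
  Material B: 304.9 × 0.001000 = 0.3049 pbw
  Feed C: 301.5 × 0.01510 = 4.553 pbw
  Stock D: 1199 × 0.05030 = 60.31 pbw
Total LOI = 65.67 pbw
Glass = batch − LOI = 2058 − 65.67 = 1992 pbw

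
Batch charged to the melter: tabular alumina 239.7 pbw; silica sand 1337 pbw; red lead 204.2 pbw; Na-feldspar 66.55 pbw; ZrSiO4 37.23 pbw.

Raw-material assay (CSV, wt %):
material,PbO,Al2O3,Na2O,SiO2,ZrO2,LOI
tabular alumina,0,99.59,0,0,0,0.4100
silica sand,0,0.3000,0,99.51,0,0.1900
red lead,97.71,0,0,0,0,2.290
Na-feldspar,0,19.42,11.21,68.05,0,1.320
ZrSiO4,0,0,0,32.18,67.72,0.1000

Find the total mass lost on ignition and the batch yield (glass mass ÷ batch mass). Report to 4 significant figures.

Intermediates are shown, rounded to four significant figures, alongside each step — every computation holds full float precision from first step to last — a single rounding produces each reported result — the derived quantities (totals, glass mass, yield, ignition loss, five oxide percentages) are rebuilt from the batch weights for 1876 pbw of glass at exact precision, as set out in the problem or answer text.
Per-material ignition loss:
  tabular alumina: 239.7 × 0.004100 = 0.9828 pbw
  silica sand: 1337 × 0.001900 = 2.540 pbw
  red lead: 204.2 × 0.02290 = 4.676 pbw
  Na-feldspar: 66.55 × 0.01320 = 0.8785 pbw
  ZrSiO4: 37.23 × 0.001000 = 0.03723 pbw
Total LOI = 9.115 pbw
Glass = batch − LOI = 1885 − 9.115 = 1876 pbw

LOI loss = 9.115 pbw; glass = 1876 pbw; yield = 99.52%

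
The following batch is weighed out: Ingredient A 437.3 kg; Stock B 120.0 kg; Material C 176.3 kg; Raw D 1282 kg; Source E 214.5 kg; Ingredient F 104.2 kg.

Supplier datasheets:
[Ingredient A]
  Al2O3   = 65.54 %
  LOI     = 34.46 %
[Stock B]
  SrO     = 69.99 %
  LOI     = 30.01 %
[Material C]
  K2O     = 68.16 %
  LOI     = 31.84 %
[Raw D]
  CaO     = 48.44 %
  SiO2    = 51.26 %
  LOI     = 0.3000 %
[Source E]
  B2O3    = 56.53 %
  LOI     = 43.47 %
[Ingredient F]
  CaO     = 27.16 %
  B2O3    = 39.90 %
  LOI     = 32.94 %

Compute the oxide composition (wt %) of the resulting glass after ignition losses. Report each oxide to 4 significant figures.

Working values are displayed (rounded to 4 significant figures) at each printed step; every computation runs at exact precision at all times — every reported figure takes exactly one rounding; derived quantities are rebuilt using the weight values per 1960 kg of glass in exact precision (ignition loss, the yield, the totals, glass mass, the six compositions) as they appear in either problem or answer.
Delivered oxide masses:
  CaO: 1282·0.4844 + 104.2·0.2716 = 649.3 kg
  Al2O3: 437.3·0.6554 = 286.6 kg
  K2O: 176.3·0.6816 = 120.2 kg
  SrO: 120.0·0.6999 = 83.99 kg
  SiO2: 1282·0.5126 = 657.2 kg
  B2O3: 214.5·0.5653 + 104.2·0.3990 = 162.8 kg
LOI: 437.3·0.3446 + 120.0·0.3001 + 176.3·0.3184 + 1282·0.003000 + 214.5·0.4347 + 104.2·0.3294 = 374.3 kg
batch − LOI leaves glass = 2334 − 374.3 = 1960 kg (the oxide masses sum to this)
percent by weight: oxide/glass ×100

Glass mass = 1960 kg (batch 2334 − LOI 374.3).
Composition: CaO 33.13%, Al2O3 14.62%, K2O 6.131%, SrO 4.285%, SiO2 33.53%, B2O3 8.308%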